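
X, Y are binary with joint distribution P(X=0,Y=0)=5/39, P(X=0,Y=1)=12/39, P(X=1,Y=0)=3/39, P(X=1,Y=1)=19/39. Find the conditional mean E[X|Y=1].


P(Y=1) = 31/39
E[X|Y=1] = (0*12 + 1*19)/31 = 19/31

19/31


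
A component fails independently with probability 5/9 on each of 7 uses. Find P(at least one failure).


P(at least one) = 1 - P(none)
P(none) = (1 - 5/9)^7 = (4/9)^7 = 16384/4782969
P(at least one) = 1 - 16384/4782969 = 4766585/4782969

4766585/4782969


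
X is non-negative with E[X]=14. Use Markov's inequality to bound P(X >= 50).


Markov: P(X >= a) <= E[X]/a
P(X >= 50) <= 14/50 = 7/25

7/25


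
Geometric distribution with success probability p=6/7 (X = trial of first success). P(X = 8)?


P(X=8) = (1-p)^7 * p = (1/7)^7 * 6/7
= 1/823543 * 6/7 = 6/5764801

6/5764801


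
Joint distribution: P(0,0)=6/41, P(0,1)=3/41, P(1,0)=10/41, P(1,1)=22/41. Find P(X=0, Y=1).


Read from table: P(X=0, Y=1) = 3/41

3/41


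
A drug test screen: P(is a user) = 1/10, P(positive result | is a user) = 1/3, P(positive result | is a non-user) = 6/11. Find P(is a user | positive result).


P(A) = P(A|B)P(B) + P(A|B')P(B') = 1/3*1/10 + 6/11*9/10 = 173/330
P(B|A) = P(A|B)P(B)/P(A) = (1/30)/(173/330) = 11/173

11/173


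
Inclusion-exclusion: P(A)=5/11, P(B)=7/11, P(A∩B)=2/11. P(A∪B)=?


P(A∪B) = P(A) + P(B) - P(A∩B)
= 5/11 + 7/11 - 2/11 = 10/11

10/11


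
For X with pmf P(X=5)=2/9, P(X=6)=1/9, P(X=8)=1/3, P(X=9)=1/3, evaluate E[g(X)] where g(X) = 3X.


E[3X] = sum(g(x)*P(x))
= 15*2/9 + 18*1/9 + 24*1/3 + 27*1/3
= 67/3

67/3


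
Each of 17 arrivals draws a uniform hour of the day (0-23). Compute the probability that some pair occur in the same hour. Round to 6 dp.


P(all different) = prod((24-i)/24 for i=0..16) = 0.000423
P(at least one match) = 1 - 0.000423 = 0.999577

0.999577


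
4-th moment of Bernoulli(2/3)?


For Bernoulli: X in {0,1}
E[X^4] = 0^4*(1-2/3) + 1^4*2/3 = 2/3

2/3


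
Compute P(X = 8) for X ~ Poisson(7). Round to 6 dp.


P(X=8) = e^(-7) * 7^8 / 8!
≈ 0.0009118819656 * 5764801 / 40320
≈ 0.130377

0.130377


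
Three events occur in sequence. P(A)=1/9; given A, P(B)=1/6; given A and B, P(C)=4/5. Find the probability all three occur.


P(A∩B∩C) = P(A) * P(B|A) * P(C|A∩B)
= 1/9 * 1/6 * 4/5
= 1/54 * 4/5 = 2/135

2/135


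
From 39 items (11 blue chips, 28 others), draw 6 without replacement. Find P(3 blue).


P(X=3) = C(11,3)*C(28,3) / C(39,6)
= 165*3276 / 3262623
= 540540/3262623 = 1980/11951

1980/11951


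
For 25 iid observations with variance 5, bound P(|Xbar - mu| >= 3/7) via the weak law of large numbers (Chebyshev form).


Var(Xbar) = Var(X)/n = 5/25
Chebyshev: P(|Xbar-mu| >= 3/7) <= Var(Xbar)/(3/7)^2 = (1/5)/(9/49) = 49/45
Bound exceeds 1, so trivial bound: 1

1


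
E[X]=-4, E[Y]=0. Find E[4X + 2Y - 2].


E[4X + 2Y - 2] = 4*E[X] + 2*E[Y] - 2
= (4)*(-4) + (2)*(0) + (-2)
= -16 + 0 - 2 = -18

-18


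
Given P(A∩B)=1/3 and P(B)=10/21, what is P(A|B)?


P(A|B) = P(A∩B)/P(B) = (14/42)/(20/42) = 14/20 = 7/10

7/10


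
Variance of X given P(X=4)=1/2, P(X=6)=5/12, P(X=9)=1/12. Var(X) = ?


E[X] = 21/4, E[X^2] = 119/4
Var(X) = E[X^2] - (E[X])^2 = 119/4 - (21/4)^2 = 35/16

35/16


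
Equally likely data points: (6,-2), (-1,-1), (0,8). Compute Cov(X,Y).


E[X]=5/3, E[Y]=5/3, E[XY]=-11/3
Cov(X,Y) = E[XY] - E[X]E[Y] = -11/3 - 5/3*5/3 = -58/9

-58/9


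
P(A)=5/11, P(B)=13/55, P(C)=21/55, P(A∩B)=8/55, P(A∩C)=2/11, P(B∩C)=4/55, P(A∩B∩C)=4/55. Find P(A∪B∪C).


P(A∪B∪C) = P(A)+P(B)+P(C) - P(AB)-P(AC)-P(BC) + P(ABC)
= 5/11+13/55+21/55 - 8/55-2/11-4/55 + 4/55
= 41/55

41/55


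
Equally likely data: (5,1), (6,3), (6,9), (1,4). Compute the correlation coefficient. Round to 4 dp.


Cov(X,Y) = 1.1250, Var(X) = 4.2500, Var(Y) = 8.6875
rho = Cov/(sqrt(VarX)*sqrt(VarY)) = 0.1851

0.1851


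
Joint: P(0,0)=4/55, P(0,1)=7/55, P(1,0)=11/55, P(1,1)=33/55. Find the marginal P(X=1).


P(X=1) = P(1,0)+P(1,1) = 11/55 + 33/55 = 44/55 = 4/5

4/5


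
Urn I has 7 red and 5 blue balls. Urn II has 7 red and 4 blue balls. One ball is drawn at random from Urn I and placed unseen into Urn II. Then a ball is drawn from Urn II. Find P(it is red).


P(transfer red) = 7/12; P(transfer blue) = 5/12
If red transferred: Urn II has 8 red of 12, so P(red|red moved) = 2/3
If blue transferred: Urn II has 7 red of 12, so P(red|blue moved) = 7/12
By total probability: P(red) = 7/12*2/3 + 5/12*7/12 = 91/144

91/144


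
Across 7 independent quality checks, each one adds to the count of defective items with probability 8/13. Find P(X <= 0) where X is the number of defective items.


P(X<=0) = P(X=0)
= 78125/62748517
= 78125/62748517

78125/62748517


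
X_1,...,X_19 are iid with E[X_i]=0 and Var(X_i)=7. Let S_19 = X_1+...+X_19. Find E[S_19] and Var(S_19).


E[S_n] = n*mu = 19*0 = 0
Var(S_n) = n*sigma^2 = 19*7 = 133

E[S_19]=0, Var(S_19)=133


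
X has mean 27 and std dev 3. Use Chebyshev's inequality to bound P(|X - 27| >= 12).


k = 12/3 = 4
Chebyshev: P(|X-mu| >= k*sigma) <= 1/k^2 = 1/4^2 = 1/16

1/16


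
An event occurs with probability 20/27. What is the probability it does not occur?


P(A') = 1 - P(A) = 1 - 20/27 = 7/27

7/27


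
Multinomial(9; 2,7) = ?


9! = 362880
Denominator: 2!=2 * 7!=5040
Coefficient = 362880 / 10080 = 36

36


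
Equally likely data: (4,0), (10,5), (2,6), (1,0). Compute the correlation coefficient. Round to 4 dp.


Cov(X,Y) = 3.8125, Var(X) = 12.1875, Var(Y) = 7.6875
rho = Cov/(sqrt(VarX)*sqrt(VarY)) = 0.3939

0.3939


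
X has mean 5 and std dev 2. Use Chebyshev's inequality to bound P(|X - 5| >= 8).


k = 8/2 = 4
Chebyshev: P(|X-mu| >= k*sigma) <= 1/k^2 = 1/4^2 = 1/16

1/16


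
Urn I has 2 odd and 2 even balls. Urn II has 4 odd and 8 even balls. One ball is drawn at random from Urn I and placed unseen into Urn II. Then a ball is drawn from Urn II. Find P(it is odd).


P(transfer odd) = 2/4 = 1/2; P(transfer even) = 1/2
If odd transferred: Urn II has 5 odd of 13, so P(odd|odd moved) = 5/13
If even transferred: Urn II has 4 odd of 13, so P(odd|even moved) = 4/13
By total probability: P(odd) = 1/2*5/13 + 1/2*4/13 = 9/26

9/26


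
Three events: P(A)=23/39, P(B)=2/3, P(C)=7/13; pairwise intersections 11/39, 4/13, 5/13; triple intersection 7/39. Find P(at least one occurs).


P(A∪B∪C) = P(A)+P(B)+P(C) - P(AB)-P(AC)-P(BC) + P(ABC)
= 23/39+2/3+7/13 - 11/39-4/13-5/13 + 7/39
= 1

1


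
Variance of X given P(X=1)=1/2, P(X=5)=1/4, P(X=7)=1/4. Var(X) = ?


E[X] = 7/2, E[X^2] = 19
Var(X) = E[X^2] - (E[X])^2 = 19 - (7/2)^2 = 27/4

27/4


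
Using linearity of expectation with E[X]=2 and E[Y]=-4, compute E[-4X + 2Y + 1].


E[-4X + 2Y + 1] = -4*E[X] + 2*E[Y] + 1
= (-4)*(2) + (2)*(-4) + (1)
= -8 - 8 + 1 = -15

-15


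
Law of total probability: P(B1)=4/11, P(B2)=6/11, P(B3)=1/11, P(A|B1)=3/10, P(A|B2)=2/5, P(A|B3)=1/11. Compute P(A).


P(A) = P(A|B1)P(B1) + P(A|B2)P(B2) + P(A|B3)P(B3)
= 3/10*4/11 + 2/5*6/11 + 1/11*1/11
= 6/55 + 12/55 + 1/121 = 203/605

203/605


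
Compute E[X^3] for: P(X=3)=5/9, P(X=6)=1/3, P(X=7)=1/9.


E[X^3] = sum(x^3 * P(x))
= 27*5/9 + 216*1/3 + 343*1/9
= 1126/9

1126/9


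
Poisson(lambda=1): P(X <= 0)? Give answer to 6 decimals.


P(X<=0) = e^(-1)*1^0/0!
≈ 0.3678794412
≈ 0.367879

0.367879


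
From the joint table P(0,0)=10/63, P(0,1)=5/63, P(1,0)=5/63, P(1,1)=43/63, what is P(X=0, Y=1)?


Read from table: P(X=0, Y=1) = 5/63

5/63


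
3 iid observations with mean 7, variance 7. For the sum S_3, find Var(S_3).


By independence, Var(S_n) = n*Var(X_1) = 3*7 = 21

21


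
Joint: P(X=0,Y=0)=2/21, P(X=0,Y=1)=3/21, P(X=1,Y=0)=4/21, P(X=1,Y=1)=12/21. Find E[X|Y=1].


P(Y=1) = 15/21
E[X|Y=1] = (0*3 + 1*12)/15 = 12/15 = 4/5

4/5


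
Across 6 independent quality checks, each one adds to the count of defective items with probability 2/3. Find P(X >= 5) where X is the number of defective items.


P(X>=5) = P(X=5) + P(X=6)
= 64/243 + 64/729
= 256/729

256/729


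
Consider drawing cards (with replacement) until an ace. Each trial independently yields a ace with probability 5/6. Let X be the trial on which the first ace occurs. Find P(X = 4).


P(X=4) = (1-p)^3 * p = (1/6)^3 * 5/6
= 1/216 * 5/6 = 5/1296

5/1296


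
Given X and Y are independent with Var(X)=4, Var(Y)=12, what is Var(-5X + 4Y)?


Independence => Cov(X,Y)=0
Var(-5X + 4Y) = (-5)^2*Var(X) + 4^2*Var(Y)
= 25*4 + 16*12 = 292

292


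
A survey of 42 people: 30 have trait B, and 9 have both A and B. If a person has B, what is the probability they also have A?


P(A|B) = P(A∩B)/P(B) = (9/42)/(30/42) = 9/30 = 3/10

3/10


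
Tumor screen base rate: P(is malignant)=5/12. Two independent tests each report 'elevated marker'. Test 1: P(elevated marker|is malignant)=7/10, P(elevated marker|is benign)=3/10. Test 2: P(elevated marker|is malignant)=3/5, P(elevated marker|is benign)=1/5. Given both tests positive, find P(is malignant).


After test 1: P(+) = 7/10*5/12 + 3/10*7/12 = 7/15
P(B|+) = (7/24)/(7/15) = 5/8
After test 2 (use post1 as new prior): P(+) = 3/5*5/8 + 1/5*3/8 = 9/20
P(B|+,+) = (3/8)/(9/20) = 5/6

5/6


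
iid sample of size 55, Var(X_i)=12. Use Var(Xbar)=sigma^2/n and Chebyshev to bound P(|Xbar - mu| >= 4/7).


Var(Xbar) = Var(X)/n = 12/55
Chebyshev: P(|Xbar-mu| >= 4/7) <= Var(Xbar)/(4/7)^2 = (12/55)/(16/49) = 147/220

147/220


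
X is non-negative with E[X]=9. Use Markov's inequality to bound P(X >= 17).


Markov: P(X >= a) <= E[X]/a
P(X >= 17) <= 9/17

9/17


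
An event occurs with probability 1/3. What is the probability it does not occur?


P(A') = 1 - P(A) = 1 - 1/3 = 2/3

2/3


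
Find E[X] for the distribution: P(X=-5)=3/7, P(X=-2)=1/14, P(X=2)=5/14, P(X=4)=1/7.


E[X] = sum(x * P(x))
= -5*3/7 - 2*1/14 + 2*5/14 + 4*1/7
= -1

-1


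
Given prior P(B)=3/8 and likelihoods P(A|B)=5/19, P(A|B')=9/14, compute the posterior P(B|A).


P(A) = P(A|B)P(B) + P(A|B')P(B') = 5/19*3/8 + 9/14*5/8 = 1065/2128
P(B|A) = P(A|B)P(B)/P(A) = (15/152)/(1065/2128) = 14/71

14/71


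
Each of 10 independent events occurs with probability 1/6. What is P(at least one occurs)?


P(at least one) = 1 - P(none)
P(none) = (1 - 1/6)^10 = (5/6)^10 = 9765625/60466176
P(at least one) = 1 - 9765625/60466176 = 50700551/60466176

50700551/60466176


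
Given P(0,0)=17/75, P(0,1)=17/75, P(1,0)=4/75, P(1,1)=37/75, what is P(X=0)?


P(X=0) = P(0,0)+P(0,1) = 17/75 + 17/75 = 34/75

34/75


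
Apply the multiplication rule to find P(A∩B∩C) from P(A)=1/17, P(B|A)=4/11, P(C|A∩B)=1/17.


P(A∩B∩C) = P(A) * P(B|A) * P(C|A∩B)
= 1/17 * 4/11 * 1/17
= 4/187 * 1/17 = 4/3179

4/3179


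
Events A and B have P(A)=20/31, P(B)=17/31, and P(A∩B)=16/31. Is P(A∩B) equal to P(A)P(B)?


P(A)*P(B) = 20/31*17/31 = 340/961
P(A∩B) = 16/31 != 340/961, so not independent

No, A and B are not independent


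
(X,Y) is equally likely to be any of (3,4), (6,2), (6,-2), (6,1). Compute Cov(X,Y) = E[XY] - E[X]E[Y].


E[X]=21/4, E[Y]=5/4, E[XY]=9/2
Cov(X,Y) = E[XY] - E[X]E[Y] = 9/2 - 21/4*5/4 = -33/16

-33/16


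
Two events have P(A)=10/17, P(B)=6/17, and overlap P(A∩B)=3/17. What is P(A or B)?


P(A∪B) = P(A) + P(B) - P(A∩B)
= 10/17 + 6/17 - 3/17 = 13/17

13/17


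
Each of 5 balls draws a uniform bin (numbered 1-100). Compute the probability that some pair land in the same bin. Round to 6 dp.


P(all different) = prod((100-i)/100 for i=0..4) = 0.903450
P(at least one match) = 1 - 0.903450 = 0.096550

0.096550


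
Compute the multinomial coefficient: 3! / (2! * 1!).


3! = 6
Denominator: 2!=2 * 1!=1
Coefficient = 6 / 2 = 3

3


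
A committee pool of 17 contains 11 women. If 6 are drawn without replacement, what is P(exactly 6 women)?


P(X=6) = C(11,6)*C(6,0) / C(17,6)
= 462*1 / 12376
= 462/12376 = 33/884

33/884


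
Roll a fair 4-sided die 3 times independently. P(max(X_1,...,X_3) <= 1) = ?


P(max <= 1) = P(all X_i <= 1) = (P(X_1 <= 1))^3
= (1/4)^3 = 1/64

1/64


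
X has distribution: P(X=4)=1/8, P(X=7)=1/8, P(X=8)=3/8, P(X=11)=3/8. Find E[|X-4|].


E[|X-4|] = sum(g(x)*P(x))
= 0*1/8 + 3*1/8 + 4*3/8 + 7*3/8
= 9/2

9/2


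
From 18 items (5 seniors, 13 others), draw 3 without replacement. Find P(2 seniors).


P(X=2) = C(5,2)*C(13,1) / C(18,3)
= 10*13 / 816
= 130/816 = 65/408

65/408


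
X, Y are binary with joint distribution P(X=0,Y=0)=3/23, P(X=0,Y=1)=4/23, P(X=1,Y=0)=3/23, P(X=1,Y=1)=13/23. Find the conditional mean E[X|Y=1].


P(Y=1) = 17/23
E[X|Y=1] = (0*4 + 1*13)/17 = 13/17

13/17


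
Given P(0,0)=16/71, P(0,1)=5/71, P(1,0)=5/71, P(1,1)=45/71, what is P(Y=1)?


P(Y=1) = P(0,1)+P(1,1) = 5/71 + 45/71 = 50/71

50/71


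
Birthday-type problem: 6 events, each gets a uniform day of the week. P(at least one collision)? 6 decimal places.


P(all different) = prod((7-i)/7 for i=0..5) = 0.042839
P(at least one match) = 1 - 0.042839 = 0.957161

0.957161


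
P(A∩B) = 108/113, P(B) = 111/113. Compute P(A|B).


P(A|B) = P(A∩B)/P(B) = (108/113)/(111/113) = 108/111 = 36/37

36/37


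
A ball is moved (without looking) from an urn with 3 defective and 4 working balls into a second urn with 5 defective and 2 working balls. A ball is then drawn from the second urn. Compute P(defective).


P(transfer defective) = 3/7; P(transfer working) = 4/7
If defective transferred: Urn II has 6 defective of 8, so P(defective|defective moved) = 3/4
If working transferred: Urn II has 5 defective of 8, so P(defective|working moved) = 5/8
By total probability: P(defective) = 3/7*3/4 + 4/7*5/8 = 19/28

19/28


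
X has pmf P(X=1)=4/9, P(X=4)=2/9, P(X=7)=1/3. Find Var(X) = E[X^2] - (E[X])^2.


E[X] = 11/3, E[X^2] = 61/3
Var(X) = E[X^2] - (E[X])^2 = 61/3 - (11/3)^2 = 62/9

62/9


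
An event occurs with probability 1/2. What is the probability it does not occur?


P(A') = 1 - P(A) = 1 - 1/2 = 1/2

1/2


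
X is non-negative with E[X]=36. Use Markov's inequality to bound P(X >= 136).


Markov: P(X >= a) <= E[X]/a
P(X >= 136) <= 36/136 = 9/34

9/34


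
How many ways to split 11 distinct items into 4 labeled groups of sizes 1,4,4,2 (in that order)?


11! = 39916800
Denominator: 1!=1 * 4!=24 * 4!=24 * 2!=2
Coefficient = 39916800 / 1152 = 34650

34650


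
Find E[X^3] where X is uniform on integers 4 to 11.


E[X^3] = (1/8) * sum(x^3 for x=4..11)
= 4320/8 = 540

540


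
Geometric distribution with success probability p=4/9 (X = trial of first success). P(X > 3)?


P(X > 3) = P(first 3 trials all fail) = (1-p)^3 = (5/9)^3 = 125/729

125/729


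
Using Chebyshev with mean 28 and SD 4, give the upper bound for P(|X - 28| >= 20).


k = 20/4 = 5
Chebyshev: P(|X-mu| >= k*sigma) <= 1/k^2 = 1/5^2 = 1/25

1/25


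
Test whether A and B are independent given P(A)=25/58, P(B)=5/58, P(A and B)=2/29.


P(A)*P(B) = 25/58*5/58 = 125/3364
P(A∩B) = 2/29 != 125/3364, so not independent

No, A and B are not independent


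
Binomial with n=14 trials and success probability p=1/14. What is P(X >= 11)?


P(X>=11) = P(X=11) + P(X=12) + P(X=13) + P(X=14)
= 28561/396857386627072 + 2197/1587429546508288 + 13/793714773254144 + 1/11112006825558016
= 407635/5556003412779008

407635/5556003412779008


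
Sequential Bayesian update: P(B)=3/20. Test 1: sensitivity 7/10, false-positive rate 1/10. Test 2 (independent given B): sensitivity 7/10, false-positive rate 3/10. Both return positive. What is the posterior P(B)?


After test 1: P(+) = 7/10*3/20 + 1/10*17/20 = 19/100
P(B|+) = (21/200)/(19/100) = 21/38
After test 2 (use post1 as new prior): P(+) = 7/10*21/38 + 3/10*17/38 = 99/190
P(B|+,+) = (147/380)/(99/190) = 49/66

49/66


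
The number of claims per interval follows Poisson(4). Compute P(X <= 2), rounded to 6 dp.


P(X<=2) = e^(-4)*4^0/0! + e^(-4)*4^1/1! + e^(-4)*4^2/2!
≈ 0.0183156389 + 0.0732625556 + 0.1465251111
= 0.2381033056
≈ 0.238103

0.238103


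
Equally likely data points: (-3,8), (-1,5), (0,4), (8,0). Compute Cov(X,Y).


E[X]=1, E[Y]=17/4, E[XY]=-29/4
Cov(X,Y) = E[XY] - E[X]E[Y] = -29/4 - 1*17/4 = -23/2

-23/2


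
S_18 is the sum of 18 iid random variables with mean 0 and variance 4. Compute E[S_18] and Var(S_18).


E[S_n] = n*mu = 18*0 = 0
Var(S_n) = n*sigma^2 = 18*4 = 72

E[S_18]=0, Var(S_18)=72


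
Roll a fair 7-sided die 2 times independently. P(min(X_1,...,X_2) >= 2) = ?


P(min >= 2) = P(all X_i >= 2) = (P(X_1 >= 2))^2
= (6/7)^2 = 36/49

36/49


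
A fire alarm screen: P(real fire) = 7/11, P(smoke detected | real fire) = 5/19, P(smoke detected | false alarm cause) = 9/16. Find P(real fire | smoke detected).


P(A) = P(A|B)P(B) + P(A|B')P(B') = 5/19*7/11 + 9/16*4/11 = 311/836
P(B|A) = P(A|B)P(B)/P(A) = (35/209)/(311/836) = 140/311

140/311


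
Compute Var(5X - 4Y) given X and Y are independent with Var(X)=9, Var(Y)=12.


Independence => Cov(X,Y)=0
Var(5X - 4Y) = 5^2*Var(X) + (-4)^2*Var(Y)
= 25*9 + 16*12 = 417

417


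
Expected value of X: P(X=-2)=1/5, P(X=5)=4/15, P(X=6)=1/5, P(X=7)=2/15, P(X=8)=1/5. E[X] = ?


E[X] = sum(x * P(x))
= -2*1/5 + 5*4/15 + 6*1/5 + 7*2/15 + 8*1/5
= 14/3

14/3


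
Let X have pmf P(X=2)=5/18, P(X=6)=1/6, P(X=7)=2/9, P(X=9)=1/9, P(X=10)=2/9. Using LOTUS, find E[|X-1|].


E[|X-1|] = sum(g(x)*P(x))
= 1*5/18 + 5*1/6 + 6*2/9 + 8*1/9 + 9*2/9
= 16/3

16/3


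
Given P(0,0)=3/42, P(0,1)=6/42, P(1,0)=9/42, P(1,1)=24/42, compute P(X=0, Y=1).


Read from table: P(X=0, Y=1) = 6/42 = 1/7

1/7


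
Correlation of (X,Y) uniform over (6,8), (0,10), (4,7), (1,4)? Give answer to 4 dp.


Cov(X,Y) = 0.0625, Var(X) = 5.6875, Var(Y) = 4.6875
rho = Cov/(sqrt(VarX)*sqrt(VarY)) = 0.0121

0.0121


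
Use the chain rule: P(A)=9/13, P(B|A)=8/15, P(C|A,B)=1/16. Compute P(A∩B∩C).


P(A∩B∩C) = P(A) * P(B|A) * P(C|A∩B)
= 9/13 * 8/15 * 1/16
= 24/65 * 1/16 = 3/130

3/130


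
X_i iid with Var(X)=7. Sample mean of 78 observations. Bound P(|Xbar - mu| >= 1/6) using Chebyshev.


Var(Xbar) = Var(X)/n = 7/78
Chebyshev: P(|Xbar-mu| >= 1/6) <= Var(Xbar)/(1/6)^2 = (7/78)/(1/36) = 42/13
Bound exceeds 1, so trivial bound: 1

1


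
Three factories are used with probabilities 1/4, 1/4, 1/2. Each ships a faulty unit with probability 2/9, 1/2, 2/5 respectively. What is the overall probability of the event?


P(A) = P(A|B1)P(B1) + P(A|B2)P(B2) + P(A|B3)P(B3)
= 2/9*1/4 + 1/2*1/4 + 2/5*1/2
= 1/18 + 1/8 + 1/5 = 137/360

137/360


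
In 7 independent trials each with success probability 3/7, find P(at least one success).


P(at least one) = 1 - P(none)
P(none) = (1 - 3/7)^7 = (4/7)^7 = 16384/823543
P(at least one) = 1 - 16384/823543 = 807159/823543

807159/823543


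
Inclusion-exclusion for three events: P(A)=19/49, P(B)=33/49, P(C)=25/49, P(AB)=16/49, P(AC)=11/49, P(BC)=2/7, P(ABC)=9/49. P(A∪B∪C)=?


P(A∪B∪C) = P(A)+P(B)+P(C) - P(AB)-P(AC)-P(BC) + P(ABC)
= 19/49+33/49+25/49 - 16/49-11/49-2/7 + 9/49
= 45/49

45/49


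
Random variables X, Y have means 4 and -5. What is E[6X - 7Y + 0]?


E[6X - 7Y + 0] = 6*E[X] - 7*E[Y] + 0
= (6)*(4) + (-7)*(-5) + (0)
= 24 + 35 + 0 = 59

59


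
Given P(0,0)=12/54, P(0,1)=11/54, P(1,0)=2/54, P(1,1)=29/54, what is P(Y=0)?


P(Y=0) = P(0,0)+P(1,0) = 12/54 + 2/54 = 14/54 = 7/27

7/27


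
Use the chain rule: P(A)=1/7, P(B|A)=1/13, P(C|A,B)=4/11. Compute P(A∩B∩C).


P(A∩B∩C) = P(A) * P(B|A) * P(C|A∩B)
= 1/7 * 1/13 * 4/11
= 1/91 * 4/11 = 4/1001

4/1001


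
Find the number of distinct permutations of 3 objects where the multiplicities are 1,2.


3! = 6
Denominator: 1!=1 * 2!=2
Coefficient = 6 / 2 = 3

3


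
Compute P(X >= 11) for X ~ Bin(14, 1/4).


P(X>=11) = P(X=11) + P(X=12) + P(X=13) + P(X=14)
= 2457/67108864 + 819/268435456 + 21/134217728 + 1/268435456
= 5345/134217728

5345/134217728


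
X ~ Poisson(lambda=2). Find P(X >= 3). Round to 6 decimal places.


P(X>=3) = 1 - P(X<=2) = 1 - (e^(-2)*2^0/0! + e^(-2)*2^1/1! + e^(-2)*2^2/2!)
≈ 1 - (0.1353352832 + 0.2706705665 + 0.2706705665)
= 1 - 0.6766764162 = 0.3233235838
≈ 0.323324

0.323324


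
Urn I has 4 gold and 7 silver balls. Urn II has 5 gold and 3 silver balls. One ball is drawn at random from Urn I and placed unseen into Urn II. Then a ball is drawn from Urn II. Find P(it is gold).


P(transfer gold) = 4/11; P(transfer silver) = 7/11
If gold transferred: Urn II has 6 gold of 9, so P(gold|gold moved) = 2/3
If silver transferred: Urn II has 5 gold of 9, so P(gold|silver moved) = 5/9
By total probability: P(gold) = 4/11*2/3 + 7/11*5/9 = 59/99

59/99


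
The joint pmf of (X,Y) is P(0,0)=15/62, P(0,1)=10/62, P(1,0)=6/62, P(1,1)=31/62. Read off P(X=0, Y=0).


Read from table: P(X=0, Y=0) = 15/62

15/62


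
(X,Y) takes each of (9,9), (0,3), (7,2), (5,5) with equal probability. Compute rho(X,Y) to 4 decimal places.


Cov(X,Y) = 5.0625, Var(X) = 11.1875, Var(Y) = 7.1875
rho = Cov/(sqrt(VarX)*sqrt(VarY)) = 0.5646

0.5646


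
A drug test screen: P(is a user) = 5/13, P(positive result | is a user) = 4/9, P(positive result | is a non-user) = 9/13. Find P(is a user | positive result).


P(A) = P(A|B)P(B) + P(A|B')P(B') = 4/9*5/13 + 9/13*8/13 = 908/1521
P(B|A) = P(A|B)P(B)/P(A) = (20/117)/(908/1521) = 65/227

65/227


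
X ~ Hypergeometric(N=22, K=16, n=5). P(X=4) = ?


P(X=4) = C(16,4)*C(6,1) / C(22,5)
= 1820*6 / 26334
= 10920/26334 = 260/627

260/627


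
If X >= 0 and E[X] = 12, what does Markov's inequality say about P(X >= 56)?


Markov: P(X >= a) <= E[X]/a
P(X >= 56) <= 12/56 = 3/14

3/14


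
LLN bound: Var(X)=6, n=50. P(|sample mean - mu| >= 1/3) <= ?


Var(Xbar) = Var(X)/n = 6/50
Chebyshev: P(|Xbar-mu| >= 1/3) <= Var(Xbar)/(1/3)^2 = (3/25)/(1/9) = 27/25
Bound exceeds 1, so trivial bound: 1

1


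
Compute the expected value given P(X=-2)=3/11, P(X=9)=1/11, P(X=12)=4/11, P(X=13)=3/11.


E[X] = sum(x * P(x))
= -2*3/11 + 9*1/11 + 12*4/11 + 13*3/11
= 90/11

90/11


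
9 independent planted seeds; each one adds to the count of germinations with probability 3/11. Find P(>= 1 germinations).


P(at least one) = 1 - P(none)
P(none) = (1 - 3/11)^9 = (8/11)^9 = 134217728/2357947691
P(at least one) = 1 - 134217728/2357947691 = 2223729963/2357947691

2223729963/2357947691


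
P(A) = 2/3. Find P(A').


P(A') = 1 - P(A) = 1 - 2/3 = 1/3

1/3


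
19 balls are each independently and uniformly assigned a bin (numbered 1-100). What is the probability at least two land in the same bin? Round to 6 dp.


P(all different) = prod((100-i)/100 for i=0..18) = 0.160987
P(at least one match) = 1 - 0.160987 = 0.839013

0.839013


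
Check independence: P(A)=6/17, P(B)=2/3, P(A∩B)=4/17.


P(A)*P(B) = 6/17*2/3 = 4/17
P(A∩B) = 4/17, which equals P(A)P(B), so independent

Yes, A and B are independent


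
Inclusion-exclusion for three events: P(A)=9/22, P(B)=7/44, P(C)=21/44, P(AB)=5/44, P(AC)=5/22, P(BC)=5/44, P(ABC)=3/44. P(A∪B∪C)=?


P(A∪B∪C) = P(A)+P(B)+P(C) - P(AB)-P(AC)-P(BC) + P(ABC)
= 9/22+7/44+21/44 - 5/44-5/22-5/44 + 3/44
= 29/44

29/44


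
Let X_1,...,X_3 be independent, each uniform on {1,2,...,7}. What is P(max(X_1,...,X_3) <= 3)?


P(max <= 3) = P(all X_i <= 3) = (P(X_1 <= 3))^3
= (3/7)^3 = 27/343

27/343


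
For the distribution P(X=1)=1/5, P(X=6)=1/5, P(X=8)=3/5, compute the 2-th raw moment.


E[X^2] = sum(x^2 * P(x))
= 1*1/5 + 36*1/5 + 64*3/5
= 229/5

229/5


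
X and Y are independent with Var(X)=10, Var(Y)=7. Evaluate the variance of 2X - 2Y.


Independence => Cov(X,Y)=0
Var(2X - 2Y) = 2^2*Var(X) + (-2)^2*Var(Y)
= 4*10 + 4*7 = 68

68


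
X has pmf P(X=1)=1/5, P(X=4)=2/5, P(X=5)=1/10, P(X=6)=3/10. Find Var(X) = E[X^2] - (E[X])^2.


E[X] = 41/10, E[X^2] = 199/10
Var(X) = E[X^2] - (E[X])^2 = 199/10 - (41/10)^2 = 309/100

309/100


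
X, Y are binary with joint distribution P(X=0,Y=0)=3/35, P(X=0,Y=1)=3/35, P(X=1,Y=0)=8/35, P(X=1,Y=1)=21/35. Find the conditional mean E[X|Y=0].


P(Y=0) = 11/35
E[X|Y=0] = (0*3 + 1*8)/11 = 8/11

8/11


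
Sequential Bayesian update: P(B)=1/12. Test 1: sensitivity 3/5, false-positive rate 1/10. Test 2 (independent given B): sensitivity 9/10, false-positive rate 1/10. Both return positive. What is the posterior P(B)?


After test 1: P(+) = 3/5*1/12 + 1/10*11/12 = 17/120
P(B|+) = (1/20)/(17/120) = 6/17
After test 2 (use post1 as new prior): P(+) = 9/10*6/17 + 1/10*11/17 = 13/34
P(B|+,+) = (27/85)/(13/34) = 54/65

54/65


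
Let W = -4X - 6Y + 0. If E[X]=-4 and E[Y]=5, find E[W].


E[-4X - 6Y + 0] = -4*E[X] - 6*E[Y] + 0
= (-4)*(-4) + (-6)*(5) + (0)
= 16 - 30 + 0 = -14

-14


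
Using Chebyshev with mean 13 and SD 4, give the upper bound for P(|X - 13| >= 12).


k = 12/4 = 3
Chebyshev: P(|X-mu| >= k*sigma) <= 1/k^2 = 1/3^2 = 1/9

1/9


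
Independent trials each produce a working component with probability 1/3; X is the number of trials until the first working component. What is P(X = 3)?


P(X=3) = (1-p)^2 * p = (2/3)^2 * 1/3
= 4/9 * 1/3 = 4/27

4/27


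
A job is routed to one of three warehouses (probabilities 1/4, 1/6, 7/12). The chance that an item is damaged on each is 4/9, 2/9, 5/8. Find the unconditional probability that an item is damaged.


P(A) = P(A|B1)P(B1) + P(A|B2)P(B2) + P(A|B3)P(B3)
= 4/9*1/4 + 2/9*1/6 + 5/8*7/12
= 1/9 + 1/27 + 35/96 = 443/864

443/864


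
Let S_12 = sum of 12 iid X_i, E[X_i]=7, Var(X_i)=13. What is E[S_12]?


E[S_n] = n*E[X_1] = 12*7 = 84

84


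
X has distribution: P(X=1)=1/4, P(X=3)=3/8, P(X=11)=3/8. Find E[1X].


E[1X] = sum(g(x)*P(x))
= 1*1/4 + 3*3/8 + 11*3/8
= 11/2

11/2


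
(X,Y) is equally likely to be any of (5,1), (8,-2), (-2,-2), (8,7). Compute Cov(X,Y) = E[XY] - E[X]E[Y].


E[X]=19/4, E[Y]=1, E[XY]=49/4
Cov(X,Y) = E[XY] - E[X]E[Y] = 49/4 - 19/4*1 = 15/2

15/2


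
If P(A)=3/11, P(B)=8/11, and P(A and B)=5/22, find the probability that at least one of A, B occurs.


P(A∪B) = P(A) + P(B) - P(A∩B)
= 3/11 + 8/11 - 5/22 = 17/22

17/22


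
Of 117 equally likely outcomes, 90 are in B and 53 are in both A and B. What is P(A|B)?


P(A|B) = P(A∩B)/P(B) = (53/117)/(90/117) = 53/90

53/90


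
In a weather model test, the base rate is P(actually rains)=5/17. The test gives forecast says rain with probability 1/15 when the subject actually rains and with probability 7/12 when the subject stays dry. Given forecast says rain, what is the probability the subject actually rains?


P(A) = P(A|B)P(B) + P(A|B')P(B') = 1/15*5/17 + 7/12*12/17 = 22/51
P(B|A) = P(A|B)P(B)/P(A) = (1/51)/(22/51) = 1/22

1/22


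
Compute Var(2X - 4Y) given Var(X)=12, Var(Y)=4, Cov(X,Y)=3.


Var(2X - 4Y) = 2^2*Var(X) + (-4)^2*Var(Y) + 2*2*(-4)*Cov(X,Y)
= 4*12 + 16*4 - 16*3
= 48 + 64 - 48 = 64

64


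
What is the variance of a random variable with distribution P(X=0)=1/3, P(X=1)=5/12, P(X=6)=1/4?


E[X] = 23/12, E[X^2] = 113/12
Var(X) = E[X^2] - (E[X])^2 = 113/12 - (23/12)^2 = 827/144

827/144


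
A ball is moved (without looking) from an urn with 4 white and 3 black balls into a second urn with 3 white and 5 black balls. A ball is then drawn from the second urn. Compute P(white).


P(transfer white) = 4/7; P(transfer black) = 3/7
If white transferred: Urn II has 4 white of 9, so P(white|white moved) = 4/9
If black transferred: Urn II has 3 white of 9, so P(white|black moved) = 1/3
By total probability: P(white) = 4/7*4/9 + 3/7*1/3 = 25/63

25/63


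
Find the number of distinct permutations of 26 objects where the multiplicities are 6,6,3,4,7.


26! = 403291461126605635584000000
Denominator: 6!=720 * 6!=720 * 3!=6 * 4!=24 * 7!=5040
Coefficient = 403291461126605635584000000 / 376233984000 = 1071916621776000

1071916621776000


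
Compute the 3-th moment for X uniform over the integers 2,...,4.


E[X^3] = (1/3) * sum(x^3 for x=2..4)
= 99/3 = 33

33


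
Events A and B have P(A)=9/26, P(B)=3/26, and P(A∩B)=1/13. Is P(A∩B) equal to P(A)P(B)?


P(A)*P(B) = 9/26*3/26 = 27/676
P(A∩B) = 1/13 != 27/676, so not independent

No, A and B are not independent


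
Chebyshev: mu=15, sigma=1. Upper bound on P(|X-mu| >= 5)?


k = 5/1 = 5
Chebyshev: P(|X-mu| >= k*sigma) <= 1/k^2 = 1/5^2 = 1/25

1/25


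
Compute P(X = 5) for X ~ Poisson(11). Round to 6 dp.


P(X=5) = e^(-11) * 11^5 / 5!
≈ 0.00001670170079 * 161051 / 120
≈ 0.022415

0.022415


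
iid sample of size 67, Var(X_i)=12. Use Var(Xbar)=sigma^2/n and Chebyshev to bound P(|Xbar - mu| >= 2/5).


Var(Xbar) = Var(X)/n = 12/67
Chebyshev: P(|Xbar-mu| >= 2/5) <= Var(Xbar)/(2/5)^2 = (12/67)/(4/25) = 75/67
Bound exceeds 1, so trivial bound: 1

1


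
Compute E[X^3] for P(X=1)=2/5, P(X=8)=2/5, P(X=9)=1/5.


E[X^3] = sum(g(x)*P(x))
= 1*2/5 + 512*2/5 + 729*1/5
= 351

351


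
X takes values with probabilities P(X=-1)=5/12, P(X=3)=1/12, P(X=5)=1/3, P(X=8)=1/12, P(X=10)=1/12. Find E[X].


E[X] = sum(x * P(x))
= -1*5/12 + 3*1/12 + 5*1/3 + 8*1/12 + 10*1/12
= 3

3


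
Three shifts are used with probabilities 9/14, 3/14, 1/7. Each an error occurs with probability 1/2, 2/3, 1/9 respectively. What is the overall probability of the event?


P(A) = P(A|B1)P(B1) + P(A|B2)P(B2) + P(A|B3)P(B3)
= 1/2*9/14 + 2/3*3/14 + 1/9*1/7
= 9/28 + 1/7 + 1/63 = 121/252

121/252


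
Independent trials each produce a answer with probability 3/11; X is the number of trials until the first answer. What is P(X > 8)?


P(X > 8) = P(first 8 trials all fail) = (1-p)^8 = (8/11)^8 = 16777216/214358881

16777216/214358881


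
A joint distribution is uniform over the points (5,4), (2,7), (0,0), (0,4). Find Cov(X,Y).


E[X]=7/4, E[Y]=15/4, E[XY]=17/2
Cov(X,Y) = E[XY] - E[X]E[Y] = 17/2 - 7/4*15/4 = 31/16

31/16


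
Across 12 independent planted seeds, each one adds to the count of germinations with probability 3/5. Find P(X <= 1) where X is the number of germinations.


P(X<=1) = P(X=0) + P(X=1)
= 4096/244140625 + 73728/244140625
= 77824/244140625

77824/244140625


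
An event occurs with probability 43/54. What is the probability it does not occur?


P(A') = 1 - P(A) = 1 - 43/54 = 11/54

11/54


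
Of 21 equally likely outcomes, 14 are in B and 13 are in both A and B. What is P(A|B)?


P(A|B) = P(A∩B)/P(B) = (13/21)/(14/21) = 13/14

13/14


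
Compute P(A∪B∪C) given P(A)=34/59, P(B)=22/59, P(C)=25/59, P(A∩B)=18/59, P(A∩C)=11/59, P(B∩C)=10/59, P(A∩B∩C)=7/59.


P(A∪B∪C) = P(A)+P(B)+P(C) - P(AB)-P(AC)-P(BC) + P(ABC)
= 34/59+22/59+25/59 - 18/59-11/59-10/59 + 7/59
= 49/59

49/59


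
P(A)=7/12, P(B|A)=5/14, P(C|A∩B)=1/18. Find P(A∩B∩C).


P(A∩B∩C) = P(A) * P(B|A) * P(C|A∩B)
= 7/12 * 5/14 * 1/18
= 5/24 * 1/18 = 5/432

5/432


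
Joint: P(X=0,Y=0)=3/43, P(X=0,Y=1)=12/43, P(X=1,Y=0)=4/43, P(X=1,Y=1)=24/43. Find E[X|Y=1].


P(Y=1) = 36/43
E[X|Y=1] = (0*12 + 1*24)/36 = 24/36 = 2/3

2/3


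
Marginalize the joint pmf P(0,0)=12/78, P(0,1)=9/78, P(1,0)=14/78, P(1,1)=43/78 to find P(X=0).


P(X=0) = P(0,0)+P(0,1) = 12/78 + 9/78 = 21/78 = 7/26

7/26


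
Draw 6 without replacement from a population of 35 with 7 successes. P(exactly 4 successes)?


P(X=4) = C(7,4)*C(28,2) / C(35,6)
= 35*378 / 1623160
= 13230/1623160 = 189/23188

189/23188


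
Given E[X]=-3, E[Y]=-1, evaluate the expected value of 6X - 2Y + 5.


E[6X - 2Y + 5] = 6*E[X] - 2*E[Y] + 5
= (6)*(-3) + (-2)*(-1) + (5)
= -18 + 2 + 5 = -11

-11


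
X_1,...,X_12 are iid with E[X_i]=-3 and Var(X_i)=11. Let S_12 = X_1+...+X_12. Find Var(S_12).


By independence, Var(S_n) = n*Var(X_1) = 12*11 = 132

132


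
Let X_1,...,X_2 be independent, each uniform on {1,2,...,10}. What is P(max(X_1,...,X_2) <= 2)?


P(max <= 2) = P(all X_i <= 2) = (P(X_1 <= 2))^2
= (2/10)^2 = (1/5)^2 = 1/25

1/25


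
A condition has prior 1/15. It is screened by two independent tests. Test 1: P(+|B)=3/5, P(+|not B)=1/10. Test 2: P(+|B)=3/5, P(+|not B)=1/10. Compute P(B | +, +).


After test 1: P(+) = 3/5*1/15 + 1/10*14/15 = 2/15
P(B|+) = (1/25)/(2/15) = 3/10
After test 2 (use post1 as new prior): P(+) = 3/5*3/10 + 1/10*7/10 = 1/4
P(B|+,+) = (9/50)/(1/4) = 18/25

18/25


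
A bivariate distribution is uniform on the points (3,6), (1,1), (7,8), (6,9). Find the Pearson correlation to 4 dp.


Cov(X,Y) = 6.7500, Var(X) = 5.6875, Var(Y) = 9.5000
rho = Cov/(sqrt(VarX)*sqrt(VarY)) = 0.9183

0.9183


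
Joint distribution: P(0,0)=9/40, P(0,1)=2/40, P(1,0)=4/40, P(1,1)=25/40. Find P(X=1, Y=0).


Read from table: P(X=1, Y=0) = 4/40 = 1/10

1/10


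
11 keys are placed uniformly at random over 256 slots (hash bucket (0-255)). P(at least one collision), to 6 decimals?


P(all different) = prod((256-i)/256 for i=0..10) = 0.804252
P(at least one match) = 1 - 0.804252 = 0.195748

0.195748


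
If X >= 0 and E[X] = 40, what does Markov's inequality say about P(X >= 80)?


Markov: P(X >= a) <= E[X]/a
P(X >= 80) <= 40/80 = 1/2

1/2


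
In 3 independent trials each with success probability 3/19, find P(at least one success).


P(at least one) = 1 - P(none)
P(none) = (1 - 3/19)^3 = (16/19)^3 = 4096/6859
P(at least one) = 1 - 4096/6859 = 2763/6859

2763/6859


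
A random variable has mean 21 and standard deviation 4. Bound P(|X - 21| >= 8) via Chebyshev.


k = 8/4 = 2
Chebyshev: P(|X-mu| >= k*sigma) <= 1/k^2 = 1/2^2 = 1/4

1/4


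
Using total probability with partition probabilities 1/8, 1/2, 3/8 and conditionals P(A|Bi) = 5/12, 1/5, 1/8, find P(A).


P(A) = P(A|B1)P(B1) + P(A|B2)P(B2) + P(A|B3)P(B3)
= 5/12*1/8 + 1/5*1/2 + 1/8*3/8
= 5/96 + 1/10 + 3/64 = 191/960

191/960


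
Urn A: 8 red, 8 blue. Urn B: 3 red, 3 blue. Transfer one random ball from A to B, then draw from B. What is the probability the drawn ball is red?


P(transfer red) = 8/16 = 1/2; P(transfer blue) = 1/2
If red transferred: Urn II has 4 red of 7, so P(red|red moved) = 4/7
If blue transferred: Urn II has 3 red of 7, so P(red|blue moved) = 3/7
By total probability: P(red) = 1/2*4/7 + 1/2*3/7 = 1/2

1/2


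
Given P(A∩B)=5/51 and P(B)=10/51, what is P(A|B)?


P(A|B) = P(A∩B)/P(B) = (15/153)/(30/153) = 15/30 = 1/2

1/2


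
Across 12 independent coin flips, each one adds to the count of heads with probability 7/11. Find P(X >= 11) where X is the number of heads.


P(X>=11) = P(X=11) + P(X=12)
= 94911683664/3138428376721 + 13841287201/3138428376721
= 9886633715/285311670611

9886633715/285311670611


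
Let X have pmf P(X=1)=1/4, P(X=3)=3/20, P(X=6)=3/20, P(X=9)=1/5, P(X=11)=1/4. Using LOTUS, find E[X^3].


E[X^3] = sum(g(x)*P(x))
= 1*1/4 + 27*3/20 + 216*3/20 + 729*1/5 + 1331*1/4
= 2061/4

2061/4


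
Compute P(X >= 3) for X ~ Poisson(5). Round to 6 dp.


P(X>=3) = 1 - P(X<=2) = 1 - (e^(-5)*5^0/0! + e^(-5)*5^1/1! + e^(-5)*5^2/2!)
≈ 1 - (0.0067379470 + 0.0336897350 + 0.0842243375)
= 1 - 0.1246520195 = 0.8753479805
≈ 0.875348

0.875348


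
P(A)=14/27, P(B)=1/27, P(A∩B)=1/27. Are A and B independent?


P(A)*P(B) = 14/27*1/27 = 14/729
P(A∩B) = 1/27 != 14/729, so not independent

No, A and B are not independent


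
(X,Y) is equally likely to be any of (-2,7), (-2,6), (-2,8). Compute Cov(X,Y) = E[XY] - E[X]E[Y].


E[X]=-2, E[Y]=7, E[XY]=-14
Cov(X,Y) = E[XY] - E[X]E[Y] = -14 + 2*7 = 0

0


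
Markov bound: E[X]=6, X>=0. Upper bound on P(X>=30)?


Markov: P(X >= a) <= E[X]/a
P(X >= 30) <= 6/30 = 1/5

1/5


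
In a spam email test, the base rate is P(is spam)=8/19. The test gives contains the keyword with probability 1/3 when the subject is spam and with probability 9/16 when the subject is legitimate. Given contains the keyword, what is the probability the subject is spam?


P(A) = P(A|B)P(B) + P(A|B')P(B') = 1/3*8/19 + 9/16*11/19 = 425/912
P(B|A) = P(A|B)P(B)/P(A) = (8/57)/(425/912) = 128/425

128/425


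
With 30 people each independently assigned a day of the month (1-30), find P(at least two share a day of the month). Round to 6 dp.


P(all different) = prod((30-i)/30 for i=0..29) = 0.000000
P(at least one match) = 1 - 0.000000 = 1.000000

1.000000


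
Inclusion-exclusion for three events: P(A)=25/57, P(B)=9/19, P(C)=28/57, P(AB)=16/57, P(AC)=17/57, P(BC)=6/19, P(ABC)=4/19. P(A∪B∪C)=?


P(A∪B∪C) = P(A)+P(B)+P(C) - P(AB)-P(AC)-P(BC) + P(ABC)
= 25/57+9/19+28/57 - 16/57-17/57-6/19 + 4/19
= 41/57

41/57


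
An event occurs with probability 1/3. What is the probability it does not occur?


P(A') = 1 - P(A) = 1 - 1/3 = 2/3

2/3


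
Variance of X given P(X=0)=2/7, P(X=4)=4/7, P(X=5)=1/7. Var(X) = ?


E[X] = 3, E[X^2] = 89/7
Var(X) = E[X^2] - (E[X])^2 = 89/7 - (3)^2 = 26/7

26/7


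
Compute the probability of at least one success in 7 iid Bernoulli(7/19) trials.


P(at least one) = 1 - P(none)
P(none) = (1 - 7/19)^7 = (12/19)^7 = 35831808/893871739
P(at least one) = 1 - 35831808/893871739 = 858039931/893871739

858039931/893871739


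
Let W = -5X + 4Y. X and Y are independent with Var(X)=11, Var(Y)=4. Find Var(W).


Independence => Cov(X,Y)=0
Var(-5X + 4Y) = (-5)^2*Var(X) + 4^2*Var(Y)
= 25*11 + 16*4 = 339

339


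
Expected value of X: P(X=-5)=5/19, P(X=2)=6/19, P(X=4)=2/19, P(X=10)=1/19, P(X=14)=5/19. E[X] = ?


E[X] = sum(x * P(x))
= -5*5/19 + 2*6/19 + 4*2/19 + 10*1/19 + 14*5/19
= 75/19

75/19


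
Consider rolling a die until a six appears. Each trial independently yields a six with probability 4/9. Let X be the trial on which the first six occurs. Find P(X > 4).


P(X > 4) = P(first 4 trials all fail) = (1-p)^4 = (5/9)^4 = 625/6561

625/6561


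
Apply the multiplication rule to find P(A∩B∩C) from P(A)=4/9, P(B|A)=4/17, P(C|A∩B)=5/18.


P(A∩B∩C) = P(A) * P(B|A) * P(C|A∩B)
= 4/9 * 4/17 * 5/18
= 16/153 * 5/18 = 40/1377

40/1377


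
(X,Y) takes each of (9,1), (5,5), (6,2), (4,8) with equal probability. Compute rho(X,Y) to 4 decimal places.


Cov(X,Y) = -4.5000, Var(X) = 3.5000, Var(Y) = 7.5000
rho = Cov/(sqrt(VarX)*sqrt(VarY)) = -0.8783

-0.8783


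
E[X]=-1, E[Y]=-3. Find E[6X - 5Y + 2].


E[6X - 5Y + 2] = 6*E[X] - 5*E[Y] + 2
= (6)*(-1) + (-5)*(-3) + (2)
= -6 + 15 + 2 = 11

11


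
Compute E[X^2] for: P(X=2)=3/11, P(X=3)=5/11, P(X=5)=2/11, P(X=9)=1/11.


E[X^2] = sum(x^2 * P(x))
= 4*3/11 + 9*5/11 + 25*2/11 + 81*1/11
= 188/11

188/11


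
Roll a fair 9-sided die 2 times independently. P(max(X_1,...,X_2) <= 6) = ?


P(max <= 6) = P(all X_i <= 6) = (P(X_1 <= 6))^2
= (6/9)^2 = (2/3)^2 = 4/9

4/9


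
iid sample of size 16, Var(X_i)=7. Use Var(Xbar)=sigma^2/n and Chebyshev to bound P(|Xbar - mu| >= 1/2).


Var(Xbar) = Var(X)/n = 7/16
Chebyshev: P(|Xbar-mu| >= 1/2) <= Var(Xbar)/(1/2)^2 = (7/16)/(1/4) = 7/4
Bound exceeds 1, so trivial bound: 1

1


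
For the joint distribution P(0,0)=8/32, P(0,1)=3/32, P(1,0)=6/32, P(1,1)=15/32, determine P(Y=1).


P(Y=1) = P(0,1)+P(1,1) = 3/32 + 15/32 = 18/32 = 9/16

9/16


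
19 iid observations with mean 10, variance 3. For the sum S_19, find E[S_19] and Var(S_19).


E[S_n] = n*mu = 19*10 = 190
Var(S_n) = n*sigma^2 = 19*3 = 57

E[S_19]=190, Var(S_19)=57


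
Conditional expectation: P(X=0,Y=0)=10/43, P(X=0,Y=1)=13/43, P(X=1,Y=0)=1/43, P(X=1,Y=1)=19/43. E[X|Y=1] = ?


P(Y=1) = 32/43
E[X|Y=1] = (0*13 + 1*19)/32 = 19/32

19/32


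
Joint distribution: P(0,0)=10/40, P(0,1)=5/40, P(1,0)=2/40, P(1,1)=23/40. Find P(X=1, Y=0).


Read from table: P(X=1, Y=0) = 2/40 = 1/20

1/20


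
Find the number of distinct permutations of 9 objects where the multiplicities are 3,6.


9! = 362880
Denominator: 3!=6 * 6!=720
Coefficient = 362880 / 4320 = 84

84


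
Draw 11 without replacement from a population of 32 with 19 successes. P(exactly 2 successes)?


P(X=2) = C(19,2)*C(13,9) / C(32,11)
= 171*715 / 129024480
= 122265/129024480 = 627/661664

627/661664
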